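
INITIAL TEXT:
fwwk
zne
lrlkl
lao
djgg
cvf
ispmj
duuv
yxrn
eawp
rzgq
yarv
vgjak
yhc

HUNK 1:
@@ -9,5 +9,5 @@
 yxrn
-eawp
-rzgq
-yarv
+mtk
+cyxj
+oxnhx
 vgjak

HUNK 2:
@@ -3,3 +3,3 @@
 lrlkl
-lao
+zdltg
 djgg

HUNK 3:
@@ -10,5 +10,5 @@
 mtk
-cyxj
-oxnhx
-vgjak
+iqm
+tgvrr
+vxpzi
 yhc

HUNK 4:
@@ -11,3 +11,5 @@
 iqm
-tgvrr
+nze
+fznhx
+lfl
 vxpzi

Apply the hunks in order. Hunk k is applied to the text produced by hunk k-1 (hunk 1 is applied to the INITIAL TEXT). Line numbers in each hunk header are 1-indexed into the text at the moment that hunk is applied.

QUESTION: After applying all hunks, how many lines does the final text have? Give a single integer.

Hunk 1: at line 9 remove [eawp,rzgq,yarv] add [mtk,cyxj,oxnhx] -> 14 lines: fwwk zne lrlkl lao djgg cvf ispmj duuv yxrn mtk cyxj oxnhx vgjak yhc
Hunk 2: at line 3 remove [lao] add [zdltg] -> 14 lines: fwwk zne lrlkl zdltg djgg cvf ispmj duuv yxrn mtk cyxj oxnhx vgjak yhc
Hunk 3: at line 10 remove [cyxj,oxnhx,vgjak] add [iqm,tgvrr,vxpzi] -> 14 lines: fwwk zne lrlkl zdltg djgg cvf ispmj duuv yxrn mtk iqm tgvrr vxpzi yhc
Hunk 4: at line 11 remove [tgvrr] add [nze,fznhx,lfl] -> 16 lines: fwwk zne lrlkl zdltg djgg cvf ispmj duuv yxrn mtk iqm nze fznhx lfl vxpzi yhc
Final line count: 16

Answer: 16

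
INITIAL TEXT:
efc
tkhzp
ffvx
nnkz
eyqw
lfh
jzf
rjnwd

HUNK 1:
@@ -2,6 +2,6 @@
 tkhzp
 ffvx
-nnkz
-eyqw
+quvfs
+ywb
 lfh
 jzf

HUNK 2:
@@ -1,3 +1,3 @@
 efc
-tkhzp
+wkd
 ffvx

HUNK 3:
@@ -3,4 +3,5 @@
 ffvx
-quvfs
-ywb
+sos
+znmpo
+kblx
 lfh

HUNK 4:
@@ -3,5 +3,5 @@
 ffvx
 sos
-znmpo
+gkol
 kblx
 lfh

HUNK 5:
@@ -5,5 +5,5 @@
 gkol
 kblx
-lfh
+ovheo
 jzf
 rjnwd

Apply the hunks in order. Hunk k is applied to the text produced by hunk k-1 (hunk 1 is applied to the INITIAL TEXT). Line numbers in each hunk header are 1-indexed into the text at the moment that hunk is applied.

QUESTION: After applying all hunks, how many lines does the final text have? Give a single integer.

Answer: 9

Derivation:
Hunk 1: at line 2 remove [nnkz,eyqw] add [quvfs,ywb] -> 8 lines: efc tkhzp ffvx quvfs ywb lfh jzf rjnwd
Hunk 2: at line 1 remove [tkhzp] add [wkd] -> 8 lines: efc wkd ffvx quvfs ywb lfh jzf rjnwd
Hunk 3: at line 3 remove [quvfs,ywb] add [sos,znmpo,kblx] -> 9 lines: efc wkd ffvx sos znmpo kblx lfh jzf rjnwd
Hunk 4: at line 3 remove [znmpo] add [gkol] -> 9 lines: efc wkd ffvx sos gkol kblx lfh jzf rjnwd
Hunk 5: at line 5 remove [lfh] add [ovheo] -> 9 lines: efc wkd ffvx sos gkol kblx ovheo jzf rjnwd
Final line count: 9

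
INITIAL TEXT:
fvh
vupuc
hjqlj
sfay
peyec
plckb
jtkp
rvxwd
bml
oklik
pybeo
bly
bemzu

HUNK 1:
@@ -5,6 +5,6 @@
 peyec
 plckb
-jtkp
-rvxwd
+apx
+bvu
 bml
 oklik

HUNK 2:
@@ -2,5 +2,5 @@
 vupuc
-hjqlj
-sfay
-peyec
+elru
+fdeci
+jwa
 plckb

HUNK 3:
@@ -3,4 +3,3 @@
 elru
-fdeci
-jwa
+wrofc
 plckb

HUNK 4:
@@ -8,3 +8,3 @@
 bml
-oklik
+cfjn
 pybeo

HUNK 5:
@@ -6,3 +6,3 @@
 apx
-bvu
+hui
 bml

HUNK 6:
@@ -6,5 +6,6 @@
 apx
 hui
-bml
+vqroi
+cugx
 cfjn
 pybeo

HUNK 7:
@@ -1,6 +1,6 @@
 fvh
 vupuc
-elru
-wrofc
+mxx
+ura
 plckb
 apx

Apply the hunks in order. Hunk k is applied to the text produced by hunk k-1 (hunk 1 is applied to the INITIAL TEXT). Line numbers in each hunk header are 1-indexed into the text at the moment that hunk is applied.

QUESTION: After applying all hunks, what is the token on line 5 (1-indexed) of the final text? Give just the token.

Answer: plckb

Derivation:
Hunk 1: at line 5 remove [jtkp,rvxwd] add [apx,bvu] -> 13 lines: fvh vupuc hjqlj sfay peyec plckb apx bvu bml oklik pybeo bly bemzu
Hunk 2: at line 2 remove [hjqlj,sfay,peyec] add [elru,fdeci,jwa] -> 13 lines: fvh vupuc elru fdeci jwa plckb apx bvu bml oklik pybeo bly bemzu
Hunk 3: at line 3 remove [fdeci,jwa] add [wrofc] -> 12 lines: fvh vupuc elru wrofc plckb apx bvu bml oklik pybeo bly bemzu
Hunk 4: at line 8 remove [oklik] add [cfjn] -> 12 lines: fvh vupuc elru wrofc plckb apx bvu bml cfjn pybeo bly bemzu
Hunk 5: at line 6 remove [bvu] add [hui] -> 12 lines: fvh vupuc elru wrofc plckb apx hui bml cfjn pybeo bly bemzu
Hunk 6: at line 6 remove [bml] add [vqroi,cugx] -> 13 lines: fvh vupuc elru wrofc plckb apx hui vqroi cugx cfjn pybeo bly bemzu
Hunk 7: at line 1 remove [elru,wrofc] add [mxx,ura] -> 13 lines: fvh vupuc mxx ura plckb apx hui vqroi cugx cfjn pybeo bly bemzu
Final line 5: plckb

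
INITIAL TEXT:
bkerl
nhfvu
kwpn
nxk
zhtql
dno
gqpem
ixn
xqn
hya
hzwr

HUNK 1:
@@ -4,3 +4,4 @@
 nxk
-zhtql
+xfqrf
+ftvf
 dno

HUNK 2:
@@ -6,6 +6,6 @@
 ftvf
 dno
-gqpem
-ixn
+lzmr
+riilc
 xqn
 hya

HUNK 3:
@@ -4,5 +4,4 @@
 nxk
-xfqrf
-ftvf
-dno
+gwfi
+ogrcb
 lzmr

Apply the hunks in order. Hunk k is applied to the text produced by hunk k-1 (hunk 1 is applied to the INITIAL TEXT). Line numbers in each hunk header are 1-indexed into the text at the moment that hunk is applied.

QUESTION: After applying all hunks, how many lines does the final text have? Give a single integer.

Hunk 1: at line 4 remove [zhtql] add [xfqrf,ftvf] -> 12 lines: bkerl nhfvu kwpn nxk xfqrf ftvf dno gqpem ixn xqn hya hzwr
Hunk 2: at line 6 remove [gqpem,ixn] add [lzmr,riilc] -> 12 lines: bkerl nhfvu kwpn nxk xfqrf ftvf dno lzmr riilc xqn hya hzwr
Hunk 3: at line 4 remove [xfqrf,ftvf,dno] add [gwfi,ogrcb] -> 11 lines: bkerl nhfvu kwpn nxk gwfi ogrcb lzmr riilc xqn hya hzwr
Final line count: 11

Answer: 11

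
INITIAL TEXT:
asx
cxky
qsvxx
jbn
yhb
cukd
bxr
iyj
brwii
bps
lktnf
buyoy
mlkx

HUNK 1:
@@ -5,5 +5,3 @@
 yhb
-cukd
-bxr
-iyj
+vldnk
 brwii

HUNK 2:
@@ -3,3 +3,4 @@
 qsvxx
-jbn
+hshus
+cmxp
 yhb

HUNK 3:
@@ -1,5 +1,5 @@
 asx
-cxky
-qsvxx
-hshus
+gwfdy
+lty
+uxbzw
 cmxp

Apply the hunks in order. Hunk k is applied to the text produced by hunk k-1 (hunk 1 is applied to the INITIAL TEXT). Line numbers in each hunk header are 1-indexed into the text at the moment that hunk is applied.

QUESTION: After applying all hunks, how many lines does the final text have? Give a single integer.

Answer: 12

Derivation:
Hunk 1: at line 5 remove [cukd,bxr,iyj] add [vldnk] -> 11 lines: asx cxky qsvxx jbn yhb vldnk brwii bps lktnf buyoy mlkx
Hunk 2: at line 3 remove [jbn] add [hshus,cmxp] -> 12 lines: asx cxky qsvxx hshus cmxp yhb vldnk brwii bps lktnf buyoy mlkx
Hunk 3: at line 1 remove [cxky,qsvxx,hshus] add [gwfdy,lty,uxbzw] -> 12 lines: asx gwfdy lty uxbzw cmxp yhb vldnk brwii bps lktnf buyoy mlkx
Final line count: 12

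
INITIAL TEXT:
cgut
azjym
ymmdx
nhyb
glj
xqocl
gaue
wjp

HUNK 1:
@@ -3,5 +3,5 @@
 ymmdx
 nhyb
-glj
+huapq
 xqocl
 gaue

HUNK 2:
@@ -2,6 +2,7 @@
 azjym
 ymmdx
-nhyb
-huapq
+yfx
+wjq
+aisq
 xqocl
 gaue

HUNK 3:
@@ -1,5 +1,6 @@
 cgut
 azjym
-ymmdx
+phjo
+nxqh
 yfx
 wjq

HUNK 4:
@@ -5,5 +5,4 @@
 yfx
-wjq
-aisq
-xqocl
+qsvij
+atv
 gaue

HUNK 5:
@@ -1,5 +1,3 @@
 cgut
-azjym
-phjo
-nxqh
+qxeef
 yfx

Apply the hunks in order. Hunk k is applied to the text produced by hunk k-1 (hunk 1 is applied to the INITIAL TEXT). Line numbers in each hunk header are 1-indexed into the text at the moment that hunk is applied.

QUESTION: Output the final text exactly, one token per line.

Answer: cgut
qxeef
yfx
qsvij
atv
gaue
wjp

Derivation:
Hunk 1: at line 3 remove [glj] add [huapq] -> 8 lines: cgut azjym ymmdx nhyb huapq xqocl gaue wjp
Hunk 2: at line 2 remove [nhyb,huapq] add [yfx,wjq,aisq] -> 9 lines: cgut azjym ymmdx yfx wjq aisq xqocl gaue wjp
Hunk 3: at line 1 remove [ymmdx] add [phjo,nxqh] -> 10 lines: cgut azjym phjo nxqh yfx wjq aisq xqocl gaue wjp
Hunk 4: at line 5 remove [wjq,aisq,xqocl] add [qsvij,atv] -> 9 lines: cgut azjym phjo nxqh yfx qsvij atv gaue wjp
Hunk 5: at line 1 remove [azjym,phjo,nxqh] add [qxeef] -> 7 lines: cgut qxeef yfx qsvij atv gaue wjp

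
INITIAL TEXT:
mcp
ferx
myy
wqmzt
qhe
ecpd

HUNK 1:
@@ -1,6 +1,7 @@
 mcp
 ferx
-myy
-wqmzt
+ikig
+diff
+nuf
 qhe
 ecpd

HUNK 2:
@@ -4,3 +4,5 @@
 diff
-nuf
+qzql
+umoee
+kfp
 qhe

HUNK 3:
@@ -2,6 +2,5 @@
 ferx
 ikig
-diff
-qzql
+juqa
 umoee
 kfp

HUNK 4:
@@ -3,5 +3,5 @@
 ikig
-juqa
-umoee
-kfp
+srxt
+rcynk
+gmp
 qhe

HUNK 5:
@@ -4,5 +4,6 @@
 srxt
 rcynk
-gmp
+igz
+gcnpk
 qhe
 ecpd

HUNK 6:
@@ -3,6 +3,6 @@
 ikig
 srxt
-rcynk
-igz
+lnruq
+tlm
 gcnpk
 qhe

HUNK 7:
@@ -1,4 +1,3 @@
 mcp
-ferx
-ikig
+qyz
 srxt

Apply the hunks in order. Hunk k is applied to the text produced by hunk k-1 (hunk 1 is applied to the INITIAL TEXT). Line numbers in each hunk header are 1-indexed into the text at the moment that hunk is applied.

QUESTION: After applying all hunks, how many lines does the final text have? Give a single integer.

Answer: 8

Derivation:
Hunk 1: at line 1 remove [myy,wqmzt] add [ikig,diff,nuf] -> 7 lines: mcp ferx ikig diff nuf qhe ecpd
Hunk 2: at line 4 remove [nuf] add [qzql,umoee,kfp] -> 9 lines: mcp ferx ikig diff qzql umoee kfp qhe ecpd
Hunk 3: at line 2 remove [diff,qzql] add [juqa] -> 8 lines: mcp ferx ikig juqa umoee kfp qhe ecpd
Hunk 4: at line 3 remove [juqa,umoee,kfp] add [srxt,rcynk,gmp] -> 8 lines: mcp ferx ikig srxt rcynk gmp qhe ecpd
Hunk 5: at line 4 remove [gmp] add [igz,gcnpk] -> 9 lines: mcp ferx ikig srxt rcynk igz gcnpk qhe ecpd
Hunk 6: at line 3 remove [rcynk,igz] add [lnruq,tlm] -> 9 lines: mcp ferx ikig srxt lnruq tlm gcnpk qhe ecpd
Hunk 7: at line 1 remove [ferx,ikig] add [qyz] -> 8 lines: mcp qyz srxt lnruq tlm gcnpk qhe ecpd
Final line count: 8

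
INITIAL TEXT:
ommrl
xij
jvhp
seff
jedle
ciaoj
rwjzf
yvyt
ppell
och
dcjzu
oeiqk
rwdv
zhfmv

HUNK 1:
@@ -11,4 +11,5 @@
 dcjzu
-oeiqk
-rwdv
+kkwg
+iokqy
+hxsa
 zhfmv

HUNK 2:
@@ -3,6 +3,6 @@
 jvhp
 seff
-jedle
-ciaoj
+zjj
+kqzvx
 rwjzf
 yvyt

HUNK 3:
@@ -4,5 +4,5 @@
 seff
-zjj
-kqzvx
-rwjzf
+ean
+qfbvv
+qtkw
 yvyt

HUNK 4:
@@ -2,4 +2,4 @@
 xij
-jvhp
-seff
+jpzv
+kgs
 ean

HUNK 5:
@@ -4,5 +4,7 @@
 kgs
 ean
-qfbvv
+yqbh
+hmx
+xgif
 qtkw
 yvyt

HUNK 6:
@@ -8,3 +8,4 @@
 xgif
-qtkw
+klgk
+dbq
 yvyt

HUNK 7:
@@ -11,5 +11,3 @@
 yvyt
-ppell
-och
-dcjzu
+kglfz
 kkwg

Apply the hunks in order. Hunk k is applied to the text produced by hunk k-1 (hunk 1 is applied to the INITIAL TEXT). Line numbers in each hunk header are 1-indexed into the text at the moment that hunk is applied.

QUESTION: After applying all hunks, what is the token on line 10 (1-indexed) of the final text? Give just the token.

Hunk 1: at line 11 remove [oeiqk,rwdv] add [kkwg,iokqy,hxsa] -> 15 lines: ommrl xij jvhp seff jedle ciaoj rwjzf yvyt ppell och dcjzu kkwg iokqy hxsa zhfmv
Hunk 2: at line 3 remove [jedle,ciaoj] add [zjj,kqzvx] -> 15 lines: ommrl xij jvhp seff zjj kqzvx rwjzf yvyt ppell och dcjzu kkwg iokqy hxsa zhfmv
Hunk 3: at line 4 remove [zjj,kqzvx,rwjzf] add [ean,qfbvv,qtkw] -> 15 lines: ommrl xij jvhp seff ean qfbvv qtkw yvyt ppell och dcjzu kkwg iokqy hxsa zhfmv
Hunk 4: at line 2 remove [jvhp,seff] add [jpzv,kgs] -> 15 lines: ommrl xij jpzv kgs ean qfbvv qtkw yvyt ppell och dcjzu kkwg iokqy hxsa zhfmv
Hunk 5: at line 4 remove [qfbvv] add [yqbh,hmx,xgif] -> 17 lines: ommrl xij jpzv kgs ean yqbh hmx xgif qtkw yvyt ppell och dcjzu kkwg iokqy hxsa zhfmv
Hunk 6: at line 8 remove [qtkw] add [klgk,dbq] -> 18 lines: ommrl xij jpzv kgs ean yqbh hmx xgif klgk dbq yvyt ppell och dcjzu kkwg iokqy hxsa zhfmv
Hunk 7: at line 11 remove [ppell,och,dcjzu] add [kglfz] -> 16 lines: ommrl xij jpzv kgs ean yqbh hmx xgif klgk dbq yvyt kglfz kkwg iokqy hxsa zhfmv
Final line 10: dbq

Answer: dbq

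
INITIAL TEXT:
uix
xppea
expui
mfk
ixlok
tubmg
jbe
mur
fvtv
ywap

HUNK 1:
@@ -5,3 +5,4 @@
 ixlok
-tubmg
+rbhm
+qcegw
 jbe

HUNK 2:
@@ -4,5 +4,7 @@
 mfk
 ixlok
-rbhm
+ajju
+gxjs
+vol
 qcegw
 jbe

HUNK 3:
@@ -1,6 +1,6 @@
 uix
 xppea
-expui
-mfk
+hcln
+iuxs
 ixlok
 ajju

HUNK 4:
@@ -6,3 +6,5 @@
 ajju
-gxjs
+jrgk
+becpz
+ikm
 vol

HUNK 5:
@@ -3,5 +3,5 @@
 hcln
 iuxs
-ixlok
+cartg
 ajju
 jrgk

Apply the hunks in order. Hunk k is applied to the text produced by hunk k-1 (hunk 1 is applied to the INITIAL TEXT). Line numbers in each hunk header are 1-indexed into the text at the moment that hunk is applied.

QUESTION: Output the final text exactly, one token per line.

Answer: uix
xppea
hcln
iuxs
cartg
ajju
jrgk
becpz
ikm
vol
qcegw
jbe
mur
fvtv
ywap

Derivation:
Hunk 1: at line 5 remove [tubmg] add [rbhm,qcegw] -> 11 lines: uix xppea expui mfk ixlok rbhm qcegw jbe mur fvtv ywap
Hunk 2: at line 4 remove [rbhm] add [ajju,gxjs,vol] -> 13 lines: uix xppea expui mfk ixlok ajju gxjs vol qcegw jbe mur fvtv ywap
Hunk 3: at line 1 remove [expui,mfk] add [hcln,iuxs] -> 13 lines: uix xppea hcln iuxs ixlok ajju gxjs vol qcegw jbe mur fvtv ywap
Hunk 4: at line 6 remove [gxjs] add [jrgk,becpz,ikm] -> 15 lines: uix xppea hcln iuxs ixlok ajju jrgk becpz ikm vol qcegw jbe mur fvtv ywap
Hunk 5: at line 3 remove [ixlok] add [cartg] -> 15 lines: uix xppea hcln iuxs cartg ajju jrgk becpz ikm vol qcegw jbe mur fvtv ywap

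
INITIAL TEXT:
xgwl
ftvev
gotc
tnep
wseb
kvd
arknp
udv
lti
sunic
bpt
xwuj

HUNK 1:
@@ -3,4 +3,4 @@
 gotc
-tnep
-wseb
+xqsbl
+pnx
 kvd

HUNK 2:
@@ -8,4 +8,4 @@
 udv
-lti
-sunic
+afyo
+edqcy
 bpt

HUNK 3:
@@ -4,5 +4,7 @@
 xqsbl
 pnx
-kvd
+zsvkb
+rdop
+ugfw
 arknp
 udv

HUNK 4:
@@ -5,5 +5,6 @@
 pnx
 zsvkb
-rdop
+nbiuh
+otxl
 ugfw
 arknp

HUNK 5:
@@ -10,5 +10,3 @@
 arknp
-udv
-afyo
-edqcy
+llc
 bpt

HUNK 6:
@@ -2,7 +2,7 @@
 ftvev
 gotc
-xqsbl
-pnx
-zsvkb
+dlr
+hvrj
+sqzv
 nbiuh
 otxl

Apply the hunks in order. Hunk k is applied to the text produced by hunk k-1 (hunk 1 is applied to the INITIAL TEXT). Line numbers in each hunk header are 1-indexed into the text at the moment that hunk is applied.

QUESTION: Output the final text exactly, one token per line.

Answer: xgwl
ftvev
gotc
dlr
hvrj
sqzv
nbiuh
otxl
ugfw
arknp
llc
bpt
xwuj

Derivation:
Hunk 1: at line 3 remove [tnep,wseb] add [xqsbl,pnx] -> 12 lines: xgwl ftvev gotc xqsbl pnx kvd arknp udv lti sunic bpt xwuj
Hunk 2: at line 8 remove [lti,sunic] add [afyo,edqcy] -> 12 lines: xgwl ftvev gotc xqsbl pnx kvd arknp udv afyo edqcy bpt xwuj
Hunk 3: at line 4 remove [kvd] add [zsvkb,rdop,ugfw] -> 14 lines: xgwl ftvev gotc xqsbl pnx zsvkb rdop ugfw arknp udv afyo edqcy bpt xwuj
Hunk 4: at line 5 remove [rdop] add [nbiuh,otxl] -> 15 lines: xgwl ftvev gotc xqsbl pnx zsvkb nbiuh otxl ugfw arknp udv afyo edqcy bpt xwuj
Hunk 5: at line 10 remove [udv,afyo,edqcy] add [llc] -> 13 lines: xgwl ftvev gotc xqsbl pnx zsvkb nbiuh otxl ugfw arknp llc bpt xwuj
Hunk 6: at line 2 remove [xqsbl,pnx,zsvkb] add [dlr,hvrj,sqzv] -> 13 lines: xgwl ftvev gotc dlr hvrj sqzv nbiuh otxl ugfw arknp llc bpt xwuj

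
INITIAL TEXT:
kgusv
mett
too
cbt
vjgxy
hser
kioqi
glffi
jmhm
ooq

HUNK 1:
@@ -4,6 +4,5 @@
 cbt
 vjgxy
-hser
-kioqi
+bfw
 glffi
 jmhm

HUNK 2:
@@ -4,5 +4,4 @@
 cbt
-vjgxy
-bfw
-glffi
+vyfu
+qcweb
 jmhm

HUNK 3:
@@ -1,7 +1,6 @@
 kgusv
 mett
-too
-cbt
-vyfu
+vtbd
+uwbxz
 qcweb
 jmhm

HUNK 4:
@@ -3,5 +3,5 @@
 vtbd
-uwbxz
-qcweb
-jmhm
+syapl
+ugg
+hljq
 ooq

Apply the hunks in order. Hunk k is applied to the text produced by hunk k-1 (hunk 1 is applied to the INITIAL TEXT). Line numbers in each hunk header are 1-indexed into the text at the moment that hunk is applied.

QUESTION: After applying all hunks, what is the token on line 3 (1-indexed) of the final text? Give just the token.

Hunk 1: at line 4 remove [hser,kioqi] add [bfw] -> 9 lines: kgusv mett too cbt vjgxy bfw glffi jmhm ooq
Hunk 2: at line 4 remove [vjgxy,bfw,glffi] add [vyfu,qcweb] -> 8 lines: kgusv mett too cbt vyfu qcweb jmhm ooq
Hunk 3: at line 1 remove [too,cbt,vyfu] add [vtbd,uwbxz] -> 7 lines: kgusv mett vtbd uwbxz qcweb jmhm ooq
Hunk 4: at line 3 remove [uwbxz,qcweb,jmhm] add [syapl,ugg,hljq] -> 7 lines: kgusv mett vtbd syapl ugg hljq ooq
Final line 3: vtbd

Answer: vtbd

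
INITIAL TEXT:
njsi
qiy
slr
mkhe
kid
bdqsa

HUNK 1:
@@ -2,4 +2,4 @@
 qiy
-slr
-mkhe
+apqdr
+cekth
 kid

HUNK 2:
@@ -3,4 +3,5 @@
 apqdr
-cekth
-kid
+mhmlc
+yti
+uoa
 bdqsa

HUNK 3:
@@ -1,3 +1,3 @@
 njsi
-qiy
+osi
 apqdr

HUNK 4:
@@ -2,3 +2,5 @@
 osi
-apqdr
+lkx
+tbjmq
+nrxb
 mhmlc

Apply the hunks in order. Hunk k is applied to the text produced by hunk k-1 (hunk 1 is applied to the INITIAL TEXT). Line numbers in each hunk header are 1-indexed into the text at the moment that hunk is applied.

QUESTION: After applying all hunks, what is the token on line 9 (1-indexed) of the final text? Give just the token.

Hunk 1: at line 2 remove [slr,mkhe] add [apqdr,cekth] -> 6 lines: njsi qiy apqdr cekth kid bdqsa
Hunk 2: at line 3 remove [cekth,kid] add [mhmlc,yti,uoa] -> 7 lines: njsi qiy apqdr mhmlc yti uoa bdqsa
Hunk 3: at line 1 remove [qiy] add [osi] -> 7 lines: njsi osi apqdr mhmlc yti uoa bdqsa
Hunk 4: at line 2 remove [apqdr] add [lkx,tbjmq,nrxb] -> 9 lines: njsi osi lkx tbjmq nrxb mhmlc yti uoa bdqsa
Final line 9: bdqsa

Answer: bdqsa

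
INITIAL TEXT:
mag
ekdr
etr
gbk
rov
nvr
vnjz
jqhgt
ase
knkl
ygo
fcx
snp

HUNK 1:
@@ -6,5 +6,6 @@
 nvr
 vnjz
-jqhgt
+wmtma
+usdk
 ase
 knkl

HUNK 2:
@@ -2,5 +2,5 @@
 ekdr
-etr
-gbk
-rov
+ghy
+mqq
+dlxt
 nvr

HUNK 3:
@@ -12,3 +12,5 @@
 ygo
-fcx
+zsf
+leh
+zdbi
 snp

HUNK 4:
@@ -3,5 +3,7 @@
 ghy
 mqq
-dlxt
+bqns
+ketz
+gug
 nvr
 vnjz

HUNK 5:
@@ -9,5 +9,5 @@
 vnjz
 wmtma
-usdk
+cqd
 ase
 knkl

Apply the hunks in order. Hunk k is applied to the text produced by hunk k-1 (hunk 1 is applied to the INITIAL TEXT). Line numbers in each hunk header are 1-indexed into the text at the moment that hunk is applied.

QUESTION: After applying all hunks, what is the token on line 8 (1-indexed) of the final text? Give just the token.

Answer: nvr

Derivation:
Hunk 1: at line 6 remove [jqhgt] add [wmtma,usdk] -> 14 lines: mag ekdr etr gbk rov nvr vnjz wmtma usdk ase knkl ygo fcx snp
Hunk 2: at line 2 remove [etr,gbk,rov] add [ghy,mqq,dlxt] -> 14 lines: mag ekdr ghy mqq dlxt nvr vnjz wmtma usdk ase knkl ygo fcx snp
Hunk 3: at line 12 remove [fcx] add [zsf,leh,zdbi] -> 16 lines: mag ekdr ghy mqq dlxt nvr vnjz wmtma usdk ase knkl ygo zsf leh zdbi snp
Hunk 4: at line 3 remove [dlxt] add [bqns,ketz,gug] -> 18 lines: mag ekdr ghy mqq bqns ketz gug nvr vnjz wmtma usdk ase knkl ygo zsf leh zdbi snp
Hunk 5: at line 9 remove [usdk] add [cqd] -> 18 lines: mag ekdr ghy mqq bqns ketz gug nvr vnjz wmtma cqd ase knkl ygo zsf leh zdbi snp
Final line 8: nvr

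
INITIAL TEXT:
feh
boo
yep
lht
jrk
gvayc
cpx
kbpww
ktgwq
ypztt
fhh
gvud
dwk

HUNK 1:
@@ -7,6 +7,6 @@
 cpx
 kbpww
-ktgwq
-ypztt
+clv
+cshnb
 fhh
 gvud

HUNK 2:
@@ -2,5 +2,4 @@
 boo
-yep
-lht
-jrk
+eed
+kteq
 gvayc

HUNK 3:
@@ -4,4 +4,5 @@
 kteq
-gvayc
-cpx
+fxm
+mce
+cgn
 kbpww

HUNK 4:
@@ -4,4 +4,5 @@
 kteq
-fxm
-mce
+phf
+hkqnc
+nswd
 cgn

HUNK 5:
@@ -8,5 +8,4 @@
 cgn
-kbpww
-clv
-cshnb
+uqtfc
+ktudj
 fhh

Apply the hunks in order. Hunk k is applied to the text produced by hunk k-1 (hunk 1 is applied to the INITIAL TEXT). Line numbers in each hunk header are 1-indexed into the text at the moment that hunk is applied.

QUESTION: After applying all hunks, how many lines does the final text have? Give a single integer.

Hunk 1: at line 7 remove [ktgwq,ypztt] add [clv,cshnb] -> 13 lines: feh boo yep lht jrk gvayc cpx kbpww clv cshnb fhh gvud dwk
Hunk 2: at line 2 remove [yep,lht,jrk] add [eed,kteq] -> 12 lines: feh boo eed kteq gvayc cpx kbpww clv cshnb fhh gvud dwk
Hunk 3: at line 4 remove [gvayc,cpx] add [fxm,mce,cgn] -> 13 lines: feh boo eed kteq fxm mce cgn kbpww clv cshnb fhh gvud dwk
Hunk 4: at line 4 remove [fxm,mce] add [phf,hkqnc,nswd] -> 14 lines: feh boo eed kteq phf hkqnc nswd cgn kbpww clv cshnb fhh gvud dwk
Hunk 5: at line 8 remove [kbpww,clv,cshnb] add [uqtfc,ktudj] -> 13 lines: feh boo eed kteq phf hkqnc nswd cgn uqtfc ktudj fhh gvud dwk
Final line count: 13

Answer: 13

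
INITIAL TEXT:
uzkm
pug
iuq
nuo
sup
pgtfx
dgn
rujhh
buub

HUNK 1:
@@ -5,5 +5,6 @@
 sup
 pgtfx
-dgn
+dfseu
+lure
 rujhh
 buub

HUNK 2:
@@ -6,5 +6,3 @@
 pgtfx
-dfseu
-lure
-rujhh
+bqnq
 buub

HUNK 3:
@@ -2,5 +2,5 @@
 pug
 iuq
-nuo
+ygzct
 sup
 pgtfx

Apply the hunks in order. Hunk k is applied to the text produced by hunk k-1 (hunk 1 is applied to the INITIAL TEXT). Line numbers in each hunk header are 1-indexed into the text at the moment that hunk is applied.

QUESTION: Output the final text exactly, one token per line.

Answer: uzkm
pug
iuq
ygzct
sup
pgtfx
bqnq
buub

Derivation:
Hunk 1: at line 5 remove [dgn] add [dfseu,lure] -> 10 lines: uzkm pug iuq nuo sup pgtfx dfseu lure rujhh buub
Hunk 2: at line 6 remove [dfseu,lure,rujhh] add [bqnq] -> 8 lines: uzkm pug iuq nuo sup pgtfx bqnq buub
Hunk 3: at line 2 remove [nuo] add [ygzct] -> 8 lines: uzkm pug iuq ygzct sup pgtfx bqnq buub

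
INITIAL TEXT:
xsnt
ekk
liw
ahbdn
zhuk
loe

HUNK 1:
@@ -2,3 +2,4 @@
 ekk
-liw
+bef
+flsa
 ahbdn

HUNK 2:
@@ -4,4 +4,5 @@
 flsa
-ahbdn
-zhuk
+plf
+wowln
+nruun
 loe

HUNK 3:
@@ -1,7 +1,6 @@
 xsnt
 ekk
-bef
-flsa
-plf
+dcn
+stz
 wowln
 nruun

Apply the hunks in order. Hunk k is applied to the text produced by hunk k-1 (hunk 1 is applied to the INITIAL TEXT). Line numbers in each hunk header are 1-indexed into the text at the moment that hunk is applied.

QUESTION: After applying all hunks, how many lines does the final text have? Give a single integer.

Answer: 7

Derivation:
Hunk 1: at line 2 remove [liw] add [bef,flsa] -> 7 lines: xsnt ekk bef flsa ahbdn zhuk loe
Hunk 2: at line 4 remove [ahbdn,zhuk] add [plf,wowln,nruun] -> 8 lines: xsnt ekk bef flsa plf wowln nruun loe
Hunk 3: at line 1 remove [bef,flsa,plf] add [dcn,stz] -> 7 lines: xsnt ekk dcn stz wowln nruun loe
Final line count: 7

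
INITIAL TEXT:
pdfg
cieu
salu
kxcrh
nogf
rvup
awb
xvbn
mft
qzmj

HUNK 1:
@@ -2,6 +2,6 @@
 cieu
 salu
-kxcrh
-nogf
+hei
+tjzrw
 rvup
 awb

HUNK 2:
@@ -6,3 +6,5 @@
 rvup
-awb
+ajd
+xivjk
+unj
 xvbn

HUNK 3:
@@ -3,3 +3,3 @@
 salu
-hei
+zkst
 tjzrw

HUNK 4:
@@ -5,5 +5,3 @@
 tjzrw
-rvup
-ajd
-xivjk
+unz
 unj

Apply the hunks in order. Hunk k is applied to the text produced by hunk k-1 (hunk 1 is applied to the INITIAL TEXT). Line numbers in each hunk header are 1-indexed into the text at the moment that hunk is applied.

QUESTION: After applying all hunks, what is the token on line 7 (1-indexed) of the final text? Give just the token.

Hunk 1: at line 2 remove [kxcrh,nogf] add [hei,tjzrw] -> 10 lines: pdfg cieu salu hei tjzrw rvup awb xvbn mft qzmj
Hunk 2: at line 6 remove [awb] add [ajd,xivjk,unj] -> 12 lines: pdfg cieu salu hei tjzrw rvup ajd xivjk unj xvbn mft qzmj
Hunk 3: at line 3 remove [hei] add [zkst] -> 12 lines: pdfg cieu salu zkst tjzrw rvup ajd xivjk unj xvbn mft qzmj
Hunk 4: at line 5 remove [rvup,ajd,xivjk] add [unz] -> 10 lines: pdfg cieu salu zkst tjzrw unz unj xvbn mft qzmj
Final line 7: unj

Answer: unj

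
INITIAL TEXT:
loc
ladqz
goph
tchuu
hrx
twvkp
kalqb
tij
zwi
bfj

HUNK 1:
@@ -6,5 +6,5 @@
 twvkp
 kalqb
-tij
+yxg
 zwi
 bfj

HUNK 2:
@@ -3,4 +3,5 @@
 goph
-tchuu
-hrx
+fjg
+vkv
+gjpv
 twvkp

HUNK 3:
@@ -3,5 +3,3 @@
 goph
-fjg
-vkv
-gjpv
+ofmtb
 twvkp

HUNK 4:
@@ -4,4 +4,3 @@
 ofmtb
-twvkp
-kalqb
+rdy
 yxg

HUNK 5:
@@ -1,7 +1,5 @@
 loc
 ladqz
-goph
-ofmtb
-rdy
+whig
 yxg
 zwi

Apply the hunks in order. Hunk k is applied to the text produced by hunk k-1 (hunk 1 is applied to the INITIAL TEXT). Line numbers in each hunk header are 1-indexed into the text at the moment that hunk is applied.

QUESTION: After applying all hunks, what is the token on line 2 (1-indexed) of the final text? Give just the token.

Answer: ladqz

Derivation:
Hunk 1: at line 6 remove [tij] add [yxg] -> 10 lines: loc ladqz goph tchuu hrx twvkp kalqb yxg zwi bfj
Hunk 2: at line 3 remove [tchuu,hrx] add [fjg,vkv,gjpv] -> 11 lines: loc ladqz goph fjg vkv gjpv twvkp kalqb yxg zwi bfj
Hunk 3: at line 3 remove [fjg,vkv,gjpv] add [ofmtb] -> 9 lines: loc ladqz goph ofmtb twvkp kalqb yxg zwi bfj
Hunk 4: at line 4 remove [twvkp,kalqb] add [rdy] -> 8 lines: loc ladqz goph ofmtb rdy yxg zwi bfj
Hunk 5: at line 1 remove [goph,ofmtb,rdy] add [whig] -> 6 lines: loc ladqz whig yxg zwi bfj
Final line 2: ladqz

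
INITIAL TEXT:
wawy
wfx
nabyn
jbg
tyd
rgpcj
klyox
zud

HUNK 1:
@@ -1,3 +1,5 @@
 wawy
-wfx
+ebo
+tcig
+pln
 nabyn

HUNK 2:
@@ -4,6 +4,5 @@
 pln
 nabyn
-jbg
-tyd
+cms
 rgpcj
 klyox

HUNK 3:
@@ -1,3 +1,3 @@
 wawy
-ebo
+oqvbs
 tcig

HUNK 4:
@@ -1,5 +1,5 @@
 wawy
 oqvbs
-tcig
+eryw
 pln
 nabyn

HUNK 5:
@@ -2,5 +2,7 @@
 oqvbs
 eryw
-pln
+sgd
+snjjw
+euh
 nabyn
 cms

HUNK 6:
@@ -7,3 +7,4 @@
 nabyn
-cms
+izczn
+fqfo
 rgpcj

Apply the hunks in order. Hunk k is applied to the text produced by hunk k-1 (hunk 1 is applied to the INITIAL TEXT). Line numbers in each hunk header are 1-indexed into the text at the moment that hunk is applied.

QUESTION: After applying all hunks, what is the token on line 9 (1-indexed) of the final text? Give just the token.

Answer: fqfo

Derivation:
Hunk 1: at line 1 remove [wfx] add [ebo,tcig,pln] -> 10 lines: wawy ebo tcig pln nabyn jbg tyd rgpcj klyox zud
Hunk 2: at line 4 remove [jbg,tyd] add [cms] -> 9 lines: wawy ebo tcig pln nabyn cms rgpcj klyox zud
Hunk 3: at line 1 remove [ebo] add [oqvbs] -> 9 lines: wawy oqvbs tcig pln nabyn cms rgpcj klyox zud
Hunk 4: at line 1 remove [tcig] add [eryw] -> 9 lines: wawy oqvbs eryw pln nabyn cms rgpcj klyox zud
Hunk 5: at line 2 remove [pln] add [sgd,snjjw,euh] -> 11 lines: wawy oqvbs eryw sgd snjjw euh nabyn cms rgpcj klyox zud
Hunk 6: at line 7 remove [cms] add [izczn,fqfo] -> 12 lines: wawy oqvbs eryw sgd snjjw euh nabyn izczn fqfo rgpcj klyox zud
Final line 9: fqfo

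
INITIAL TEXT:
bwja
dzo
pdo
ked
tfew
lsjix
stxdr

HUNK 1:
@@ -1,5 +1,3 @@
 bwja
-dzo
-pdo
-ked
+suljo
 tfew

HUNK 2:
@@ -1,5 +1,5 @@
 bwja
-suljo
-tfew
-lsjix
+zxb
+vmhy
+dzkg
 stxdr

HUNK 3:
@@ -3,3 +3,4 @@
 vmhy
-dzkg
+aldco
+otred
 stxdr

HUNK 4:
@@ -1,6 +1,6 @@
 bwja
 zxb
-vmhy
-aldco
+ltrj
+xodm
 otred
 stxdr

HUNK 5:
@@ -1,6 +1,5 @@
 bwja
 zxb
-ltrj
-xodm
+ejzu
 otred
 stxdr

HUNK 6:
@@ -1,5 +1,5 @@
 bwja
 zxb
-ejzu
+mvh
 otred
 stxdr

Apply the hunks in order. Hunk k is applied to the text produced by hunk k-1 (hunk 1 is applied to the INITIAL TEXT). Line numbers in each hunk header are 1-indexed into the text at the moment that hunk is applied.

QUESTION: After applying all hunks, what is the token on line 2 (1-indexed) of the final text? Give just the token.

Hunk 1: at line 1 remove [dzo,pdo,ked] add [suljo] -> 5 lines: bwja suljo tfew lsjix stxdr
Hunk 2: at line 1 remove [suljo,tfew,lsjix] add [zxb,vmhy,dzkg] -> 5 lines: bwja zxb vmhy dzkg stxdr
Hunk 3: at line 3 remove [dzkg] add [aldco,otred] -> 6 lines: bwja zxb vmhy aldco otred stxdr
Hunk 4: at line 1 remove [vmhy,aldco] add [ltrj,xodm] -> 6 lines: bwja zxb ltrj xodm otred stxdr
Hunk 5: at line 1 remove [ltrj,xodm] add [ejzu] -> 5 lines: bwja zxb ejzu otred stxdr
Hunk 6: at line 1 remove [ejzu] add [mvh] -> 5 lines: bwja zxb mvh otred stxdr
Final line 2: zxb

Answer: zxb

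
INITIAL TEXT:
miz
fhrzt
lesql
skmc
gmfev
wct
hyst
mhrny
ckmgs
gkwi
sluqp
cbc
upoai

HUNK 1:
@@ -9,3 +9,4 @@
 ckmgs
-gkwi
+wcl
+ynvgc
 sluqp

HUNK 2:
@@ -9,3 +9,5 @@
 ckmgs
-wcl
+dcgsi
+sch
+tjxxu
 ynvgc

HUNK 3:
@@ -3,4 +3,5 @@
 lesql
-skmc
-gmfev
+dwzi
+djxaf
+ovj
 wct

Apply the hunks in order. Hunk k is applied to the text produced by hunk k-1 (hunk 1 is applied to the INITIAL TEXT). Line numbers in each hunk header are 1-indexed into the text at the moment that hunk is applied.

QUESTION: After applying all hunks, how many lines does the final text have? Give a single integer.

Hunk 1: at line 9 remove [gkwi] add [wcl,ynvgc] -> 14 lines: miz fhrzt lesql skmc gmfev wct hyst mhrny ckmgs wcl ynvgc sluqp cbc upoai
Hunk 2: at line 9 remove [wcl] add [dcgsi,sch,tjxxu] -> 16 lines: miz fhrzt lesql skmc gmfev wct hyst mhrny ckmgs dcgsi sch tjxxu ynvgc sluqp cbc upoai
Hunk 3: at line 3 remove [skmc,gmfev] add [dwzi,djxaf,ovj] -> 17 lines: miz fhrzt lesql dwzi djxaf ovj wct hyst mhrny ckmgs dcgsi sch tjxxu ynvgc sluqp cbc upoai
Final line count: 17

Answer: 17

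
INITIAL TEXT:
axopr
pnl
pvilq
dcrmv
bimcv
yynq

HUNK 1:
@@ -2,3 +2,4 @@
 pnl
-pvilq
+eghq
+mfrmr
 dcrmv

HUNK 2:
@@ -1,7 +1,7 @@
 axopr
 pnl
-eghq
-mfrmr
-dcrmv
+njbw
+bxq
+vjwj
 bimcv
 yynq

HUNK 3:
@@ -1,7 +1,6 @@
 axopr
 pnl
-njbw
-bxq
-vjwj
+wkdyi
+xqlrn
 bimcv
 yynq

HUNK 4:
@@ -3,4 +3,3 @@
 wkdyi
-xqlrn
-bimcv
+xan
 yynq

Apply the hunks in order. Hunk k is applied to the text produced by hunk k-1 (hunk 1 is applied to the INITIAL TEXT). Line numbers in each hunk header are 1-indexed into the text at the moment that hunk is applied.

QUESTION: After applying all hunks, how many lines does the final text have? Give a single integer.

Answer: 5

Derivation:
Hunk 1: at line 2 remove [pvilq] add [eghq,mfrmr] -> 7 lines: axopr pnl eghq mfrmr dcrmv bimcv yynq
Hunk 2: at line 1 remove [eghq,mfrmr,dcrmv] add [njbw,bxq,vjwj] -> 7 lines: axopr pnl njbw bxq vjwj bimcv yynq
Hunk 3: at line 1 remove [njbw,bxq,vjwj] add [wkdyi,xqlrn] -> 6 lines: axopr pnl wkdyi xqlrn bimcv yynq
Hunk 4: at line 3 remove [xqlrn,bimcv] add [xan] -> 5 lines: axopr pnl wkdyi xan yynq
Final line count: 5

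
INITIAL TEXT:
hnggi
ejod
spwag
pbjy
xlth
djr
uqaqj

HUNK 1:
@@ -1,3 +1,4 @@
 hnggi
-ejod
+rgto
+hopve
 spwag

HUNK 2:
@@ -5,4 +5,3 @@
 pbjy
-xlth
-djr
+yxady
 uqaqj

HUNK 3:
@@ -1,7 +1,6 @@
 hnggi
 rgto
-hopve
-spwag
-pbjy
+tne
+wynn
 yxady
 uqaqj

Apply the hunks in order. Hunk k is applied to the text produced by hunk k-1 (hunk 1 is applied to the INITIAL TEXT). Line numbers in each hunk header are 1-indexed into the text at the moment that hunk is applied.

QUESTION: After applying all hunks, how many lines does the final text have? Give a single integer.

Answer: 6

Derivation:
Hunk 1: at line 1 remove [ejod] add [rgto,hopve] -> 8 lines: hnggi rgto hopve spwag pbjy xlth djr uqaqj
Hunk 2: at line 5 remove [xlth,djr] add [yxady] -> 7 lines: hnggi rgto hopve spwag pbjy yxady uqaqj
Hunk 3: at line 1 remove [hopve,spwag,pbjy] add [tne,wynn] -> 6 lines: hnggi rgto tne wynn yxady uqaqj
Final line count: 6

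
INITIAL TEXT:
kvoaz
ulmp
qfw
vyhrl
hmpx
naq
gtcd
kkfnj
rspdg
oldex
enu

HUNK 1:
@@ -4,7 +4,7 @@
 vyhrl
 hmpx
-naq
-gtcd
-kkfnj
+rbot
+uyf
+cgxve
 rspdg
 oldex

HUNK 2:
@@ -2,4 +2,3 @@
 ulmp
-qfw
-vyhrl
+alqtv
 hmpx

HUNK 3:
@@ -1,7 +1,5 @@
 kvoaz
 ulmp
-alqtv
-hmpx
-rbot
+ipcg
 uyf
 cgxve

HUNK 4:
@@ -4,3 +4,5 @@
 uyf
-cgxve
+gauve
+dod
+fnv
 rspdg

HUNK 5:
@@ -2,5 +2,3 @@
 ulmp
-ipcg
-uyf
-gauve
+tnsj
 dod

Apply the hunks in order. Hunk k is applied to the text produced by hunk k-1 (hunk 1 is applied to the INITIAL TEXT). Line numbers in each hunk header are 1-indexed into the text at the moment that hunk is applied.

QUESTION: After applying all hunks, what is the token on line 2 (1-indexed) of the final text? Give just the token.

Hunk 1: at line 4 remove [naq,gtcd,kkfnj] add [rbot,uyf,cgxve] -> 11 lines: kvoaz ulmp qfw vyhrl hmpx rbot uyf cgxve rspdg oldex enu
Hunk 2: at line 2 remove [qfw,vyhrl] add [alqtv] -> 10 lines: kvoaz ulmp alqtv hmpx rbot uyf cgxve rspdg oldex enu
Hunk 3: at line 1 remove [alqtv,hmpx,rbot] add [ipcg] -> 8 lines: kvoaz ulmp ipcg uyf cgxve rspdg oldex enu
Hunk 4: at line 4 remove [cgxve] add [gauve,dod,fnv] -> 10 lines: kvoaz ulmp ipcg uyf gauve dod fnv rspdg oldex enu
Hunk 5: at line 2 remove [ipcg,uyf,gauve] add [tnsj] -> 8 lines: kvoaz ulmp tnsj dod fnv rspdg oldex enu
Final line 2: ulmp

Answer: ulmp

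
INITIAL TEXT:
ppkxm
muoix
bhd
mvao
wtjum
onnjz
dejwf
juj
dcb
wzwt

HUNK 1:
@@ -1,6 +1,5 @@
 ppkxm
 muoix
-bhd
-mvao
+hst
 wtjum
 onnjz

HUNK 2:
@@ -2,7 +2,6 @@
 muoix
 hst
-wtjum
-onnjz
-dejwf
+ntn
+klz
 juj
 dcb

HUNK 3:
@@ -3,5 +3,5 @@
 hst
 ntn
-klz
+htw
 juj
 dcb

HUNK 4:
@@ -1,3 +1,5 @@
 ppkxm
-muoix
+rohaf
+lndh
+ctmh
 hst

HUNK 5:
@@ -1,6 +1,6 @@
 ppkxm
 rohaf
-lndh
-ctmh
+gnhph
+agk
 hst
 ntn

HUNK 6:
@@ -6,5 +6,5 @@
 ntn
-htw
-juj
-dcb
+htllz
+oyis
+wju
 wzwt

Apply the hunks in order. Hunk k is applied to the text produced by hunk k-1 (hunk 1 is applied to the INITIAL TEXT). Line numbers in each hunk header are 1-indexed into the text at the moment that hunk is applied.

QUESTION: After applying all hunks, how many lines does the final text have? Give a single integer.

Hunk 1: at line 1 remove [bhd,mvao] add [hst] -> 9 lines: ppkxm muoix hst wtjum onnjz dejwf juj dcb wzwt
Hunk 2: at line 2 remove [wtjum,onnjz,dejwf] add [ntn,klz] -> 8 lines: ppkxm muoix hst ntn klz juj dcb wzwt
Hunk 3: at line 3 remove [klz] add [htw] -> 8 lines: ppkxm muoix hst ntn htw juj dcb wzwt
Hunk 4: at line 1 remove [muoix] add [rohaf,lndh,ctmh] -> 10 lines: ppkxm rohaf lndh ctmh hst ntn htw juj dcb wzwt
Hunk 5: at line 1 remove [lndh,ctmh] add [gnhph,agk] -> 10 lines: ppkxm rohaf gnhph agk hst ntn htw juj dcb wzwt
Hunk 6: at line 6 remove [htw,juj,dcb] add [htllz,oyis,wju] -> 10 lines: ppkxm rohaf gnhph agk hst ntn htllz oyis wju wzwt
Final line count: 10

Answer: 10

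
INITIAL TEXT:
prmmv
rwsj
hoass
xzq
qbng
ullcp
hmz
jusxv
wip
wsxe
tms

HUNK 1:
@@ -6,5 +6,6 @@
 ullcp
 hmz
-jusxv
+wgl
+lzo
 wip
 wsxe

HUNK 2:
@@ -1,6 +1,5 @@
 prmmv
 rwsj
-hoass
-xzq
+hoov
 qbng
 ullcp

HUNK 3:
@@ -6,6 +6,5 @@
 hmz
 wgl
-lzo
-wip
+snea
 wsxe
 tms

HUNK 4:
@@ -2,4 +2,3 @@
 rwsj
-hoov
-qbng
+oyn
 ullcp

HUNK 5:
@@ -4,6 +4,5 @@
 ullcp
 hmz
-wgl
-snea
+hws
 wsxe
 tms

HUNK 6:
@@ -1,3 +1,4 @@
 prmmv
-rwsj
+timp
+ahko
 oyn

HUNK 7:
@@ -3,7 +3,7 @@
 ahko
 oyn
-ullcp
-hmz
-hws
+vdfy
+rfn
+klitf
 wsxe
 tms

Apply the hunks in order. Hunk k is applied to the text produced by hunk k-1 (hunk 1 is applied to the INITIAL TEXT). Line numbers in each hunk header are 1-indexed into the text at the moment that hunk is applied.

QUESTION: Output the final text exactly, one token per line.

Hunk 1: at line 6 remove [jusxv] add [wgl,lzo] -> 12 lines: prmmv rwsj hoass xzq qbng ullcp hmz wgl lzo wip wsxe tms
Hunk 2: at line 1 remove [hoass,xzq] add [hoov] -> 11 lines: prmmv rwsj hoov qbng ullcp hmz wgl lzo wip wsxe tms
Hunk 3: at line 6 remove [lzo,wip] add [snea] -> 10 lines: prmmv rwsj hoov qbng ullcp hmz wgl snea wsxe tms
Hunk 4: at line 2 remove [hoov,qbng] add [oyn] -> 9 lines: prmmv rwsj oyn ullcp hmz wgl snea wsxe tms
Hunk 5: at line 4 remove [wgl,snea] add [hws] -> 8 lines: prmmv rwsj oyn ullcp hmz hws wsxe tms
Hunk 6: at line 1 remove [rwsj] add [timp,ahko] -> 9 lines: prmmv timp ahko oyn ullcp hmz hws wsxe tms
Hunk 7: at line 3 remove [ullcp,hmz,hws] add [vdfy,rfn,klitf] -> 9 lines: prmmv timp ahko oyn vdfy rfn klitf wsxe tms

Answer: prmmv
timp
ahko
oyn
vdfy
rfn
klitf
wsxe
tms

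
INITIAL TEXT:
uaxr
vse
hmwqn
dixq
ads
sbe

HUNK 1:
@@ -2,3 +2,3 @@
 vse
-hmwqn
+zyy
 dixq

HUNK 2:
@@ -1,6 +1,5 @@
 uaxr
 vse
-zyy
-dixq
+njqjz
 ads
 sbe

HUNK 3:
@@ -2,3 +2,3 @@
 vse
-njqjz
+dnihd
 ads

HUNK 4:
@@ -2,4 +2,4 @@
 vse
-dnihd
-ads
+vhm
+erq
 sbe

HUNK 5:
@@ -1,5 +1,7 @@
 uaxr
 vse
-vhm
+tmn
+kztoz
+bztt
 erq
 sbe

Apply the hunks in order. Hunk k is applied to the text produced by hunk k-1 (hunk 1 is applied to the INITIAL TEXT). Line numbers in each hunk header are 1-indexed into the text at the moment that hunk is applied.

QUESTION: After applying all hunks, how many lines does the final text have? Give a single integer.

Answer: 7

Derivation:
Hunk 1: at line 2 remove [hmwqn] add [zyy] -> 6 lines: uaxr vse zyy dixq ads sbe
Hunk 2: at line 1 remove [zyy,dixq] add [njqjz] -> 5 lines: uaxr vse njqjz ads sbe
Hunk 3: at line 2 remove [njqjz] add [dnihd] -> 5 lines: uaxr vse dnihd ads sbe
Hunk 4: at line 2 remove [dnihd,ads] add [vhm,erq] -> 5 lines: uaxr vse vhm erq sbe
Hunk 5: at line 1 remove [vhm] add [tmn,kztoz,bztt] -> 7 lines: uaxr vse tmn kztoz bztt erq sbe
Final line count: 7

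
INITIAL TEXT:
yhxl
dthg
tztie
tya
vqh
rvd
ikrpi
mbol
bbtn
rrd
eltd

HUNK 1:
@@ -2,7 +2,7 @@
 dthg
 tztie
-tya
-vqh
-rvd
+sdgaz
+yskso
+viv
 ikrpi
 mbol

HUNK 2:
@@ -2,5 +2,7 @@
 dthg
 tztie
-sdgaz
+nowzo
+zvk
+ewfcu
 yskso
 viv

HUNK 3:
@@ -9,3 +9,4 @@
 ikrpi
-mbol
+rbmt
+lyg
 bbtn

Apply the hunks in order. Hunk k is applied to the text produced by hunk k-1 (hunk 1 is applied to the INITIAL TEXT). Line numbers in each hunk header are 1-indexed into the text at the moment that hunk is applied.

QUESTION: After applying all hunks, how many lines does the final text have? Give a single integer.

Answer: 14

Derivation:
Hunk 1: at line 2 remove [tya,vqh,rvd] add [sdgaz,yskso,viv] -> 11 lines: yhxl dthg tztie sdgaz yskso viv ikrpi mbol bbtn rrd eltd
Hunk 2: at line 2 remove [sdgaz] add [nowzo,zvk,ewfcu] -> 13 lines: yhxl dthg tztie nowzo zvk ewfcu yskso viv ikrpi mbol bbtn rrd eltd
Hunk 3: at line 9 remove [mbol] add [rbmt,lyg] -> 14 lines: yhxl dthg tztie nowzo zvk ewfcu yskso viv ikrpi rbmt lyg bbtn rrd eltd
Final line count: 14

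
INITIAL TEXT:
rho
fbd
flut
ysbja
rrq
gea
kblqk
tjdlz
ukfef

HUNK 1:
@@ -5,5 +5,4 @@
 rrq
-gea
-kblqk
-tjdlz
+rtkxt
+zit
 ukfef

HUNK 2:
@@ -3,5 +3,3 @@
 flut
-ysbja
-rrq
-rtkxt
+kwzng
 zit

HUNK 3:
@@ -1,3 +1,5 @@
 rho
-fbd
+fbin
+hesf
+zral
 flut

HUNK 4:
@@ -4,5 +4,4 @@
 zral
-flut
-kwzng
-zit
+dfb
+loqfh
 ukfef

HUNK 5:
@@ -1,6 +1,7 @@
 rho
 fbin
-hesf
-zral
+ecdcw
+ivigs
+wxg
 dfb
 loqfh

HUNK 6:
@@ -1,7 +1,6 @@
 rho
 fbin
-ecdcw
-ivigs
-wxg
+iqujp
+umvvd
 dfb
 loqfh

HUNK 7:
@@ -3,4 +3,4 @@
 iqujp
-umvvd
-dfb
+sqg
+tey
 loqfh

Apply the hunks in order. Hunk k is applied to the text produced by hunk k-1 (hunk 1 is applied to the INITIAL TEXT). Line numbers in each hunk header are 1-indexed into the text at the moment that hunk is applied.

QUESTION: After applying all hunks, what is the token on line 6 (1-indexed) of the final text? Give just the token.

Answer: loqfh

Derivation:
Hunk 1: at line 5 remove [gea,kblqk,tjdlz] add [rtkxt,zit] -> 8 lines: rho fbd flut ysbja rrq rtkxt zit ukfef
Hunk 2: at line 3 remove [ysbja,rrq,rtkxt] add [kwzng] -> 6 lines: rho fbd flut kwzng zit ukfef
Hunk 3: at line 1 remove [fbd] add [fbin,hesf,zral] -> 8 lines: rho fbin hesf zral flut kwzng zit ukfef
Hunk 4: at line 4 remove [flut,kwzng,zit] add [dfb,loqfh] -> 7 lines: rho fbin hesf zral dfb loqfh ukfef
Hunk 5: at line 1 remove [hesf,zral] add [ecdcw,ivigs,wxg] -> 8 lines: rho fbin ecdcw ivigs wxg dfb loqfh ukfef
Hunk 6: at line 1 remove [ecdcw,ivigs,wxg] add [iqujp,umvvd] -> 7 lines: rho fbin iqujp umvvd dfb loqfh ukfef
Hunk 7: at line 3 remove [umvvd,dfb] add [sqg,tey] -> 7 lines: rho fbin iqujp sqg tey loqfh ukfef
Final line 6: loqfh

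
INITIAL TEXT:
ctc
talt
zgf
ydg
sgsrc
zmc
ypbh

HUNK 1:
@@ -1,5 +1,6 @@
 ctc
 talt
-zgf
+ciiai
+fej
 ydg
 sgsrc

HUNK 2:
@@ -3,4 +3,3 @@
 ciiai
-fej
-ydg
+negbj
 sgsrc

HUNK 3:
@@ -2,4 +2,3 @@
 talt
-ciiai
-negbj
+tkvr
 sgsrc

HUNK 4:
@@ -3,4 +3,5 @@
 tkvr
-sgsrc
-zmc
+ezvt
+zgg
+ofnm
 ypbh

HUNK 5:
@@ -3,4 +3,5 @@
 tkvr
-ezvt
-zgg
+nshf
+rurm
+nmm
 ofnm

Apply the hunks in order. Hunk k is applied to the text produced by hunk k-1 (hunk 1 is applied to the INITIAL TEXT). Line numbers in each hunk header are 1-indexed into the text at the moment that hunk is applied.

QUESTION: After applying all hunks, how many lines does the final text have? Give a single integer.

Answer: 8

Derivation:
Hunk 1: at line 1 remove [zgf] add [ciiai,fej] -> 8 lines: ctc talt ciiai fej ydg sgsrc zmc ypbh
Hunk 2: at line 3 remove [fej,ydg] add [negbj] -> 7 lines: ctc talt ciiai negbj sgsrc zmc ypbh
Hunk 3: at line 2 remove [ciiai,negbj] add [tkvr] -> 6 lines: ctc talt tkvr sgsrc zmc ypbh
Hunk 4: at line 3 remove [sgsrc,zmc] add [ezvt,zgg,ofnm] -> 7 lines: ctc talt tkvr ezvt zgg ofnm ypbh
Hunk 5: at line 3 remove [ezvt,zgg] add [nshf,rurm,nmm] -> 8 lines: ctc talt tkvr nshf rurm nmm ofnm ypbh
Final line count: 8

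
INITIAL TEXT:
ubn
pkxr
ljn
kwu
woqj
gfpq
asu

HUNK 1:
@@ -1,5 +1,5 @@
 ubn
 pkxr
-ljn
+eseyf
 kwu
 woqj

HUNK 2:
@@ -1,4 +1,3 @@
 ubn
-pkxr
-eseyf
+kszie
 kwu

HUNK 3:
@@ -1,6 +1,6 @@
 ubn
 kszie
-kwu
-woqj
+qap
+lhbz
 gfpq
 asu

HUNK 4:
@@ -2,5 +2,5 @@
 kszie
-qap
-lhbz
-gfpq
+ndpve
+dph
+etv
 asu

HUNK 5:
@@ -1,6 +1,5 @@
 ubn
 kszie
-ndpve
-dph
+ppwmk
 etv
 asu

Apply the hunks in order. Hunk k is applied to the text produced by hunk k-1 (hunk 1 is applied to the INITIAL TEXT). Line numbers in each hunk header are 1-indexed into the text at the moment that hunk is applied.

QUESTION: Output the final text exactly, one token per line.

Answer: ubn
kszie
ppwmk
etv
asu

Derivation:
Hunk 1: at line 1 remove [ljn] add [eseyf] -> 7 lines: ubn pkxr eseyf kwu woqj gfpq asu
Hunk 2: at line 1 remove [pkxr,eseyf] add [kszie] -> 6 lines: ubn kszie kwu woqj gfpq asu
Hunk 3: at line 1 remove [kwu,woqj] add [qap,lhbz] -> 6 lines: ubn kszie qap lhbz gfpq asu
Hunk 4: at line 2 remove [qap,lhbz,gfpq] add [ndpve,dph,etv] -> 6 lines: ubn kszie ndpve dph etv asu
Hunk 5: at line 1 remove [ndpve,dph] add [ppwmk] -> 5 lines: ubn kszie ppwmk etv asu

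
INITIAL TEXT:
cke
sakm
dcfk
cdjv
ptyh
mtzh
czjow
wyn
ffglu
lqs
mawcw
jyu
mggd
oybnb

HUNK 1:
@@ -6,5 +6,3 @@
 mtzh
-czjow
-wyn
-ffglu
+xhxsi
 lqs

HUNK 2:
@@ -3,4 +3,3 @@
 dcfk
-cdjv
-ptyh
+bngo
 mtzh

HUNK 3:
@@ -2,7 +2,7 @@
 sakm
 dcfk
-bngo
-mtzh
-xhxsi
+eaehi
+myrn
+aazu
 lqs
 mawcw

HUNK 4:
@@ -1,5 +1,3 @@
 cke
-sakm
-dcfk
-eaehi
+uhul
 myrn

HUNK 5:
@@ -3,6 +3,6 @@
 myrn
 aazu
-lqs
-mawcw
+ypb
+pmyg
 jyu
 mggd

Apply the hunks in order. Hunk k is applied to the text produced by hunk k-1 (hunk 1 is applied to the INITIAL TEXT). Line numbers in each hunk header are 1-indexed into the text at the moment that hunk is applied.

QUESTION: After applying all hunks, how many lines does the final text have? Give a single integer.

Hunk 1: at line 6 remove [czjow,wyn,ffglu] add [xhxsi] -> 12 lines: cke sakm dcfk cdjv ptyh mtzh xhxsi lqs mawcw jyu mggd oybnb
Hunk 2: at line 3 remove [cdjv,ptyh] add [bngo] -> 11 lines: cke sakm dcfk bngo mtzh xhxsi lqs mawcw jyu mggd oybnb
Hunk 3: at line 2 remove [bngo,mtzh,xhxsi] add [eaehi,myrn,aazu] -> 11 lines: cke sakm dcfk eaehi myrn aazu lqs mawcw jyu mggd oybnb
Hunk 4: at line 1 remove [sakm,dcfk,eaehi] add [uhul] -> 9 lines: cke uhul myrn aazu lqs mawcw jyu mggd oybnb
Hunk 5: at line 3 remove [lqs,mawcw] add [ypb,pmyg] -> 9 lines: cke uhul myrn aazu ypb pmyg jyu mggd oybnb
Final line count: 9

Answer: 9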